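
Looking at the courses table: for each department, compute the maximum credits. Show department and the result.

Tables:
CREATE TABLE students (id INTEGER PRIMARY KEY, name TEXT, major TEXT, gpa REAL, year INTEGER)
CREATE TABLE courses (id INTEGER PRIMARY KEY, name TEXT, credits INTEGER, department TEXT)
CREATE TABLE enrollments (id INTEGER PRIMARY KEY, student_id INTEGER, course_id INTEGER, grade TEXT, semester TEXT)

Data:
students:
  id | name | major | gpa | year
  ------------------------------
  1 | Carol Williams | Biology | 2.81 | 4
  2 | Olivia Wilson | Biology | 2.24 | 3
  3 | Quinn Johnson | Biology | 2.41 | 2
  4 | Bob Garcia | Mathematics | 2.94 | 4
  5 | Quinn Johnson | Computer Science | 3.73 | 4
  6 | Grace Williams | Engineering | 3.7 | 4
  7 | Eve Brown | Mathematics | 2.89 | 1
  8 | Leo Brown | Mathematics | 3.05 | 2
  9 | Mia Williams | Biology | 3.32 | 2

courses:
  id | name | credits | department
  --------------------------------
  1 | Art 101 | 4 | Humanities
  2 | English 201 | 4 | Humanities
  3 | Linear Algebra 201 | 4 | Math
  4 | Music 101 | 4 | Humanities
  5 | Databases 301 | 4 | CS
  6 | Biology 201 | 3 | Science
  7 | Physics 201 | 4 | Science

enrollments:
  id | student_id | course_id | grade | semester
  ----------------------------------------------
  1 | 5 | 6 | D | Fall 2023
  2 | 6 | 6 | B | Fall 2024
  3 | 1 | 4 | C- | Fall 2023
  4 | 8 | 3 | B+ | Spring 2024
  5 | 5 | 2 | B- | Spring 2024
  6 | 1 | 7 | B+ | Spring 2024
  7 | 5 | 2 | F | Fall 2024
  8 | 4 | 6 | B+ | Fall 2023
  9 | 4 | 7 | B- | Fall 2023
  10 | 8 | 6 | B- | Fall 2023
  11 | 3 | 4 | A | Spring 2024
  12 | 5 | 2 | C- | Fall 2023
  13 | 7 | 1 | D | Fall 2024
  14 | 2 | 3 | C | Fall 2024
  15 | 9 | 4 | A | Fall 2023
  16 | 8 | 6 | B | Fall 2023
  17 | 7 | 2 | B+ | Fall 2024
SELECT department, MAX(credits) AS max_credits FROM courses GROUP BY department

Execution result:
department | max_credits
CS | 4
Humanities | 4
Math | 4
Science | 4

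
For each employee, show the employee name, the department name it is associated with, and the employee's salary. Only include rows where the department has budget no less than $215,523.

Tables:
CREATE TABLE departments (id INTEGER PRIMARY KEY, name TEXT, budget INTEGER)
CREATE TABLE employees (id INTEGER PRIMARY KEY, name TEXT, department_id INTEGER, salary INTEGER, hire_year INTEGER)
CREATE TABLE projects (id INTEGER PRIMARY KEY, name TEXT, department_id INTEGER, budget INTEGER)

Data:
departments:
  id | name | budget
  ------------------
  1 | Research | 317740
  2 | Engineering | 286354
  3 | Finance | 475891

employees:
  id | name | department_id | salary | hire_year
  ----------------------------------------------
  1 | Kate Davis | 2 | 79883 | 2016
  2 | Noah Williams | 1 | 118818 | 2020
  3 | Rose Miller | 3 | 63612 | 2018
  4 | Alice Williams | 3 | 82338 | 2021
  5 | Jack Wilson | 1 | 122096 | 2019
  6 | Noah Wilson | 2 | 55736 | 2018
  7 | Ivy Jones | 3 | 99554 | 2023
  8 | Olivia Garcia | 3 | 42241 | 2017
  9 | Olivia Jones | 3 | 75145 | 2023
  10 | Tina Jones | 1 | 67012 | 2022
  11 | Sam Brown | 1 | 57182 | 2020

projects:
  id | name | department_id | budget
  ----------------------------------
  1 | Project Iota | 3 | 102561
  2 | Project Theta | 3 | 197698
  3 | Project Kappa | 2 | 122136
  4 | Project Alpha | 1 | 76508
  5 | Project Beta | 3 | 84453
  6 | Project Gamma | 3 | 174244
SELECT c.name, p.name AS department, c.salary FROM employees c JOIN departments p ON c.department_id = p.id WHERE p.budget >= 215523

Execution result:
name | department | salary
Kate Davis | Engineering | 79883
Noah Williams | Research | 118818
Rose Miller | Finance | 63612
Alice Williams | Finance | 82338
Jack Wilson | Research | 122096
Noah Wilson | Engineering | 55736
Ivy Jones | Finance | 99554
Olivia Garcia | Finance | 42241
Olivia Jones | Finance | 75145
Tina Jones | Research | 67012
Sam Brown | Research | 57182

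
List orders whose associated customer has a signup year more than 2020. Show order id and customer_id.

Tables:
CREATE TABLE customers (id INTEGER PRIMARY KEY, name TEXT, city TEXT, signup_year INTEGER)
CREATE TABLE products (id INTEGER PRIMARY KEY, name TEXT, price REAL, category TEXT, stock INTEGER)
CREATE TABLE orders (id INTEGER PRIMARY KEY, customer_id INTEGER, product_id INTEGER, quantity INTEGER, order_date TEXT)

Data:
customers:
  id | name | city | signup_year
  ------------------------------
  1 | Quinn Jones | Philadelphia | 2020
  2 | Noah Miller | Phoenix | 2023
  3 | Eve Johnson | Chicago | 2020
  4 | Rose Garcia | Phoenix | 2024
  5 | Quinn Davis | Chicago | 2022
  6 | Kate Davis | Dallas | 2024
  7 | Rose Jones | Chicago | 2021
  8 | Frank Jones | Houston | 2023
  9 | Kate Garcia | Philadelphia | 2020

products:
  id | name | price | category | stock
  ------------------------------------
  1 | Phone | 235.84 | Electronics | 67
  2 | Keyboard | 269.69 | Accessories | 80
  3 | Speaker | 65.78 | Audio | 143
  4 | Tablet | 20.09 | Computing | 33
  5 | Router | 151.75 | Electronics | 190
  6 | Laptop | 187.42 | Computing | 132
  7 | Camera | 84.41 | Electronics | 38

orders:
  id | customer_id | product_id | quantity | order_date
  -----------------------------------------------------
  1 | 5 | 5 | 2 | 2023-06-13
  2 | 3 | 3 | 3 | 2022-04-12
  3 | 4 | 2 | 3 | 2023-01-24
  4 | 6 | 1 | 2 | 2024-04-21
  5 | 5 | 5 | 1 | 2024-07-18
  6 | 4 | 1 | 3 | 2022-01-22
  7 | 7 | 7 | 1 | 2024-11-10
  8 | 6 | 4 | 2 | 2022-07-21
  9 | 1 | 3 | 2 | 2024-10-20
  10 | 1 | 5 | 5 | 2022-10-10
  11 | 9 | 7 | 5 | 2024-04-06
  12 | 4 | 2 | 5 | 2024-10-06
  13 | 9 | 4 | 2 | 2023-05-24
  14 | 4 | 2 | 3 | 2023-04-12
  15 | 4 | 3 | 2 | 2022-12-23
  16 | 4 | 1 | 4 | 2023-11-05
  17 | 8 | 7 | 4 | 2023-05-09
SELECT id, customer_id FROM orders WHERE customer_id IN (SELECT id FROM customers WHERE signup_year > 2020)

Execution result:
id | customer_id
1 | 5
3 | 4
4 | 6
5 | 5
6 | 4
7 | 7
8 | 6
12 | 4
14 | 4
15 | 4
16 | 4
17 | 8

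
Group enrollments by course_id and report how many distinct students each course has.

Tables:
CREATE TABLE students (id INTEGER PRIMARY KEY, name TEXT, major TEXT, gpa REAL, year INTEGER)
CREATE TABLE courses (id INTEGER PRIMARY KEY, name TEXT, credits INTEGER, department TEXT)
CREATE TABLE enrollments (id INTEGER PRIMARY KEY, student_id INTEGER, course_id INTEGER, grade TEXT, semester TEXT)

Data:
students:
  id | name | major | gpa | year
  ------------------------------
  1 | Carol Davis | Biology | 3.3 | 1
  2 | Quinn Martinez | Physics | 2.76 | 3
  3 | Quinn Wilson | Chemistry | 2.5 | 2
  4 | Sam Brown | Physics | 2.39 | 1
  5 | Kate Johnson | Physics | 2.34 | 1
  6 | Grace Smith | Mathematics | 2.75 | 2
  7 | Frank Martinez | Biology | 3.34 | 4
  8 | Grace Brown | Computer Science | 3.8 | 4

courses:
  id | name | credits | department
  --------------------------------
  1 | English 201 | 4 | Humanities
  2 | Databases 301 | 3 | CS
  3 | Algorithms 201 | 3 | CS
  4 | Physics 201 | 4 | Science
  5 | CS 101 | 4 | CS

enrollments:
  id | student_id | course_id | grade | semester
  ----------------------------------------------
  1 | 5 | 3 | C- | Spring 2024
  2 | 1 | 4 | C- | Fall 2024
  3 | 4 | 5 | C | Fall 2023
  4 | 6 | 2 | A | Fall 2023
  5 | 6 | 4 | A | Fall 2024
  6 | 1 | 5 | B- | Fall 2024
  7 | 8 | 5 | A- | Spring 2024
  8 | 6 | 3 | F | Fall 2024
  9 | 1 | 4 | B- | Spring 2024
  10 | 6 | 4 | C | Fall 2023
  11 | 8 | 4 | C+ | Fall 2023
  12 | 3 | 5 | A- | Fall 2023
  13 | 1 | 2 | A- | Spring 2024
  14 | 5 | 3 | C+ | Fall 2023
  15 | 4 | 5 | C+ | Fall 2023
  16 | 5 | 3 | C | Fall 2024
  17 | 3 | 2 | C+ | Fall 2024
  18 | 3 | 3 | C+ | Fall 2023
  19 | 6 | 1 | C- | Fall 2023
SELECT course_id, COUNT(DISTINCT student_id) AS distinct_student_count FROM enrollments GROUP BY course_id

Execution result:
course_id | distinct_student_count
1 | 1
2 | 3
3 | 3
4 | 3
5 | 4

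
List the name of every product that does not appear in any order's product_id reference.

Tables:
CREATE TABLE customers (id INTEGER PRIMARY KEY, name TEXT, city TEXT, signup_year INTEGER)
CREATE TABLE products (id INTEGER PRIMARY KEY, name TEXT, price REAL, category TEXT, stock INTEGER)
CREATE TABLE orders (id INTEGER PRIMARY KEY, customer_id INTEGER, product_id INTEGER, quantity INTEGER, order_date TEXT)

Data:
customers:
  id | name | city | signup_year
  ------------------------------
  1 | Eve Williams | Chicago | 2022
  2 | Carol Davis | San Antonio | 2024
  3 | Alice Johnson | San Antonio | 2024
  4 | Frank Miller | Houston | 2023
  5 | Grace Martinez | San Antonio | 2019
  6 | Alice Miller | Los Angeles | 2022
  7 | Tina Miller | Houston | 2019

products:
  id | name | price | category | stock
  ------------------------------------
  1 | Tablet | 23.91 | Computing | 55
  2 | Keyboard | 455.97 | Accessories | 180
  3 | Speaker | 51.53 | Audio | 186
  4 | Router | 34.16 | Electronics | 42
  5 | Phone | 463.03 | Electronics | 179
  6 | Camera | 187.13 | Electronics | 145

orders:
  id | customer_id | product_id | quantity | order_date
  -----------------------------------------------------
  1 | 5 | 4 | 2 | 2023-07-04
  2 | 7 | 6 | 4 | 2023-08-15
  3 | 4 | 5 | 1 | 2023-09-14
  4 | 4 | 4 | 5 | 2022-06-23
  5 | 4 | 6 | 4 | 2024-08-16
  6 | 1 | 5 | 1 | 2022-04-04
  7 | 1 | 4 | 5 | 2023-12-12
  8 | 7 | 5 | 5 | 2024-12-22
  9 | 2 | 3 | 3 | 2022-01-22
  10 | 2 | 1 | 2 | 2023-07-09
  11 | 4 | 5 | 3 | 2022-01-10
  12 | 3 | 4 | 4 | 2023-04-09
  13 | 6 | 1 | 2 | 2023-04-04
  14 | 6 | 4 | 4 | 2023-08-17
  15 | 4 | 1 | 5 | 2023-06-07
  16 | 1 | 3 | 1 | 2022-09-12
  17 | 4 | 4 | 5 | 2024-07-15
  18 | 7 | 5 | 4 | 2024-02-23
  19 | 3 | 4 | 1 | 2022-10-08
SELECT p.name FROM products p LEFT JOIN orders c ON c.product_id = p.id WHERE c.id IS NULL

Execution result:
Keyboard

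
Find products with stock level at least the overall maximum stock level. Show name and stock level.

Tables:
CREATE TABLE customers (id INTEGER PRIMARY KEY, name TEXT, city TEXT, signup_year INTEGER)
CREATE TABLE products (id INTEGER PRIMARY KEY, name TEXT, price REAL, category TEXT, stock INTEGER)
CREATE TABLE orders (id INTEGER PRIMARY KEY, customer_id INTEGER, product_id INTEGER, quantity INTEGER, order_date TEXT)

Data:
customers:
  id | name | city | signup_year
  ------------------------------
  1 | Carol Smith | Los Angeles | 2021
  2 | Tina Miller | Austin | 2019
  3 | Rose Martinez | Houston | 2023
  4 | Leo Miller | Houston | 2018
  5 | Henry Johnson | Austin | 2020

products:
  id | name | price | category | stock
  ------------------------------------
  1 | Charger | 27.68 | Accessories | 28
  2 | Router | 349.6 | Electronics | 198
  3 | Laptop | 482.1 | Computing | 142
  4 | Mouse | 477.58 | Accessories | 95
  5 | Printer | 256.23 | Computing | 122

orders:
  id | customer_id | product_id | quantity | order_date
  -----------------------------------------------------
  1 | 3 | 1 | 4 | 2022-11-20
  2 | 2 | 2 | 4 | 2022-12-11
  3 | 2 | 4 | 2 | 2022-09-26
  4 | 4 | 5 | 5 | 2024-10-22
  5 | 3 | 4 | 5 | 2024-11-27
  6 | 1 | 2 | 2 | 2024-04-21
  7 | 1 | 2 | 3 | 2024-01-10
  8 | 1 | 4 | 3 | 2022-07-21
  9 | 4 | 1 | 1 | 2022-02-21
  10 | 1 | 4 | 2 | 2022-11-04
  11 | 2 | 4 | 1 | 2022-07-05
SELECT name, stock FROM products WHERE stock >= (SELECT MAX(stock) FROM products)

Execution result:
name | stock
Router | 198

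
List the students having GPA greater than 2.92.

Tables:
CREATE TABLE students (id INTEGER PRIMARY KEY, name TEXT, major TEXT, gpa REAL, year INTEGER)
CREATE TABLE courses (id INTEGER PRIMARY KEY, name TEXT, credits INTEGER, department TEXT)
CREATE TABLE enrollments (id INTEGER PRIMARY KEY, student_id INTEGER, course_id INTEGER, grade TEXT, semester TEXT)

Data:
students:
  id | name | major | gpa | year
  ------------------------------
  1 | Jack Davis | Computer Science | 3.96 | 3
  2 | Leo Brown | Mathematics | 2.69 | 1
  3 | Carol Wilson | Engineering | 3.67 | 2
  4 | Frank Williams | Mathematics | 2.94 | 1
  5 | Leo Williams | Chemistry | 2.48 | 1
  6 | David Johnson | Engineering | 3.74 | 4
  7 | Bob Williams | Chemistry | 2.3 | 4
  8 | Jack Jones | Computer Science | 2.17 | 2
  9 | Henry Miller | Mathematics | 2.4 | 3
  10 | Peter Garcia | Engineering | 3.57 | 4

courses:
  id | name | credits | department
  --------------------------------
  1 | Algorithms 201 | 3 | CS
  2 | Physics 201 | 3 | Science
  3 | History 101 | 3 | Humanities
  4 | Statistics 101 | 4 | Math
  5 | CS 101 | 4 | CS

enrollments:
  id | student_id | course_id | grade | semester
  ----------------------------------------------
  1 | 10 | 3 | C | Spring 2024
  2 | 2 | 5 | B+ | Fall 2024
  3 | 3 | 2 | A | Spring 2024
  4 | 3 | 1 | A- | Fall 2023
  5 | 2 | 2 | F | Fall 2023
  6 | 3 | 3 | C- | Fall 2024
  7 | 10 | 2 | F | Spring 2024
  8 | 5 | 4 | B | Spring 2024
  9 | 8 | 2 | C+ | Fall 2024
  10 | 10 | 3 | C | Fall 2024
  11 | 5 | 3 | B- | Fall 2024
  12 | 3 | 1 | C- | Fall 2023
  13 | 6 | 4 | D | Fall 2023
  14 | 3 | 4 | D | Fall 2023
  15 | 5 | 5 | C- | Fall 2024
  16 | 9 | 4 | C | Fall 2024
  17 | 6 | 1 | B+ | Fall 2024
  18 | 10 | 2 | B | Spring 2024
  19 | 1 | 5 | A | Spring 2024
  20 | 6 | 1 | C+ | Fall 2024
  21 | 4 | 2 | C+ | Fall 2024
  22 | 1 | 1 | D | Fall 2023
SELECT name, gpa FROM students WHERE gpa > 2.92

Execution result:
name | gpa
Jack Davis | 3.96
Carol Wilson | 3.67
Frank Williams | 2.94
David Johnson | 3.74
Peter Garcia | 3.57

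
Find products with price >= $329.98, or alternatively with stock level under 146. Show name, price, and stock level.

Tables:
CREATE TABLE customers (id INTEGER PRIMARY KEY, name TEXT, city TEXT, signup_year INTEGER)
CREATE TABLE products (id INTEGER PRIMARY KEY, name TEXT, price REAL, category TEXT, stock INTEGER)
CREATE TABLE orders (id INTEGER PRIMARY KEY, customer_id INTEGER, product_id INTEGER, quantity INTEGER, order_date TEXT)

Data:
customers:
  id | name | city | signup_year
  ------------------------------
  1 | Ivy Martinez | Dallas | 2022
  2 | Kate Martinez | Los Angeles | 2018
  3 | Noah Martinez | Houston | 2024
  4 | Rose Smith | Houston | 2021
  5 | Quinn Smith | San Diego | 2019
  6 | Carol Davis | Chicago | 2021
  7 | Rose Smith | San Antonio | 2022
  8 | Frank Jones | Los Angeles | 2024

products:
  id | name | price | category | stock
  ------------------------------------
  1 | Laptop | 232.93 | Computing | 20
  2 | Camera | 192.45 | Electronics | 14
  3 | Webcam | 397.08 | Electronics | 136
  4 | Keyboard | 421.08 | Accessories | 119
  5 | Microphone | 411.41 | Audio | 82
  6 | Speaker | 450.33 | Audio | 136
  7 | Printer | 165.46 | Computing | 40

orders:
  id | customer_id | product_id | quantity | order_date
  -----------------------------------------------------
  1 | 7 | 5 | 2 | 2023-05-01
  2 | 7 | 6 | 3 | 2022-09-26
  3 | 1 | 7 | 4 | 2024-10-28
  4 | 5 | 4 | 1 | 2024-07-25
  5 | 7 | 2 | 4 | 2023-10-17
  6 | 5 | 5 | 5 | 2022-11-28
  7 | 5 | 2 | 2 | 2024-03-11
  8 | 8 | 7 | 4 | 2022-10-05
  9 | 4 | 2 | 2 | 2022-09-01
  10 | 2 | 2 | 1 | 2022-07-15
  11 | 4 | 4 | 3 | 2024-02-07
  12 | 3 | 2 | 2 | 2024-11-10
SELECT name, price, stock FROM products WHERE price >= 329.98 OR stock < 146

Execution result:
name | price | stock
Laptop | 232.93 | 20
Camera | 192.45 | 14
Webcam | 397.08 | 136
Keyboard | 421.08 | 119
Microphone | 411.41 | 82
Speaker | 450.33 | 136
Printer | 165.46 | 40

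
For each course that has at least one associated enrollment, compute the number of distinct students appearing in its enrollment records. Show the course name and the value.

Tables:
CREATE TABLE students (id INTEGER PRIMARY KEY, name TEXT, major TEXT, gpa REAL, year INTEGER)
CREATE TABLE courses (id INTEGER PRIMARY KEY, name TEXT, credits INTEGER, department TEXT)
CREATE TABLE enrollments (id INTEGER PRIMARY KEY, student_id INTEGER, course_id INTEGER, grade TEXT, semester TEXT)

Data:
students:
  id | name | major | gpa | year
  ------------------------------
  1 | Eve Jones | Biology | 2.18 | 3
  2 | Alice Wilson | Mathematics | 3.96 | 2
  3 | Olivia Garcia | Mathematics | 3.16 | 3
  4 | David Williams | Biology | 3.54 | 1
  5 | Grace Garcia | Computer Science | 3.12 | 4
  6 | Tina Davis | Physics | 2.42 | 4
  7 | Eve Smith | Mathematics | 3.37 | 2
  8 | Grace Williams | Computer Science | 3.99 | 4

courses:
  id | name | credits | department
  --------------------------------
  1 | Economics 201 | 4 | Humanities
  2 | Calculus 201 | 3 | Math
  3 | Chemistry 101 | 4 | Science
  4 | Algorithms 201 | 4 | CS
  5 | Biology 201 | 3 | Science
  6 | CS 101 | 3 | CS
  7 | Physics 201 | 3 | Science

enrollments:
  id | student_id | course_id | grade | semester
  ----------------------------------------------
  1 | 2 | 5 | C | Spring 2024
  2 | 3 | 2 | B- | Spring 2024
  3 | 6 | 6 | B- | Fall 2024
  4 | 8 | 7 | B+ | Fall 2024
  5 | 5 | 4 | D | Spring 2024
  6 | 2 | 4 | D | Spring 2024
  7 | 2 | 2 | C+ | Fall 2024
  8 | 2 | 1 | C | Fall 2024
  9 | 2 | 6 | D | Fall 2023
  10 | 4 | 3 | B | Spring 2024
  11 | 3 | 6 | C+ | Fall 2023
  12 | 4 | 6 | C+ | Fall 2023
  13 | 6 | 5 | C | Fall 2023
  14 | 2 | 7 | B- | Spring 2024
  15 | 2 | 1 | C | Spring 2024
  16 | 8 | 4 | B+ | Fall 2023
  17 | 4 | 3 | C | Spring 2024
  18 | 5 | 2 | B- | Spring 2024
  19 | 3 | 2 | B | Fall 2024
SELECT p.name, COUNT(DISTINCT c.student_id) AS distinct_student_count FROM enrollments c JOIN courses p ON c.course_id = p.id GROUP BY p.id, p.name

Execution result:
name | distinct_student_count
Economics 201 | 1
Calculus 201 | 3
Chemistry 101 | 1
Algorithms 201 | 3
Biology 201 | 2
CS 101 | 4
Physics 201 | 2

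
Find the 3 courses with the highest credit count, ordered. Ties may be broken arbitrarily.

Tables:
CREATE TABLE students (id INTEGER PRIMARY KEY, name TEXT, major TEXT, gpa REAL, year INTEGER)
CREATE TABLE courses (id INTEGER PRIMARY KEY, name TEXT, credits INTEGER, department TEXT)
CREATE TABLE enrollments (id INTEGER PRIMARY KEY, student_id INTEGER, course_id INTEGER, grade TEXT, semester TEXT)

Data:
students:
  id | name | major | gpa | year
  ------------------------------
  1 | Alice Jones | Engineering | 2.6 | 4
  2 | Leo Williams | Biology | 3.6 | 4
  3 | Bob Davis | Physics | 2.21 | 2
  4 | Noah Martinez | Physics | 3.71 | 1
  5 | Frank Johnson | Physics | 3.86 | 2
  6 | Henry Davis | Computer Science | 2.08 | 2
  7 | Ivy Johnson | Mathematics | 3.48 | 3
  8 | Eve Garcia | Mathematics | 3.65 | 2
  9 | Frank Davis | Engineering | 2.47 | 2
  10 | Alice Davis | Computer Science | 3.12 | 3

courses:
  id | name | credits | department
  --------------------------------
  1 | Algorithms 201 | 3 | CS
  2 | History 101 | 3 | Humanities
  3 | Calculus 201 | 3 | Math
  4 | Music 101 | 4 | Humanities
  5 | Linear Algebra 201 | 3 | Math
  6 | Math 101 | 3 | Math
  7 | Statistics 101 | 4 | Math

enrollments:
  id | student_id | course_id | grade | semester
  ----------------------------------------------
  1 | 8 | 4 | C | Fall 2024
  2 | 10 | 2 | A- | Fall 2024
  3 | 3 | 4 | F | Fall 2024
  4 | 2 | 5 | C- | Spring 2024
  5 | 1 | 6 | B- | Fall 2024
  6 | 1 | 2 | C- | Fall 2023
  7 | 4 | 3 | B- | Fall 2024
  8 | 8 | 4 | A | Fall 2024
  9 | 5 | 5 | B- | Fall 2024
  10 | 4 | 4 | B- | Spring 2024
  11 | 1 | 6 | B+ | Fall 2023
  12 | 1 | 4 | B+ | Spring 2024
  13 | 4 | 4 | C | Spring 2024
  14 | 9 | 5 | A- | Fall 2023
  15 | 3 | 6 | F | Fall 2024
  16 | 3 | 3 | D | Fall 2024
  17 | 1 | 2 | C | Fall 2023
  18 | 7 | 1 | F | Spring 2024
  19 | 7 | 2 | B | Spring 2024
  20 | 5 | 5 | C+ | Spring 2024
SELECT name, credits FROM courses ORDER BY credits DESC LIMIT 3

Execution result:
name | credits
Music 101 | 4
Statistics 101 | 4
Algorithms 201 | 3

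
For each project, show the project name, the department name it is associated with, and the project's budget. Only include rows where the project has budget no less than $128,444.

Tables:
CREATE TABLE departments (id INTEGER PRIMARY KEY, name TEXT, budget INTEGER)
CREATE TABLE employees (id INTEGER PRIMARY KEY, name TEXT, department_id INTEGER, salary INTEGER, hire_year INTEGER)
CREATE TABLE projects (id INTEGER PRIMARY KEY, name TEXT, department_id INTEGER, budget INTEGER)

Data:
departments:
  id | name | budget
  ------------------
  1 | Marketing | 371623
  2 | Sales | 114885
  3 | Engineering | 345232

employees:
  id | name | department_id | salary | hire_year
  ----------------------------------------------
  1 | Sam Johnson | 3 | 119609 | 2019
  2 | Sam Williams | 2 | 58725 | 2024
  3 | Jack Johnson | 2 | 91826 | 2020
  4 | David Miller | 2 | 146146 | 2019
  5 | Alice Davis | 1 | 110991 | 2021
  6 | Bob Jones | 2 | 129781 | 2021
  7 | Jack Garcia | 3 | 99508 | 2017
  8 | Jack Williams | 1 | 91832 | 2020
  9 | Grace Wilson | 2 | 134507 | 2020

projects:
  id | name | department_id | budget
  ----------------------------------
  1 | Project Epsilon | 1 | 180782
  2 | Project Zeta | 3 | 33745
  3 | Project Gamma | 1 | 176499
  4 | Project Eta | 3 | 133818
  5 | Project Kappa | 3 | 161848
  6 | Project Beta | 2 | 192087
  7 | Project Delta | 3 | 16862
SELECT c.name, p.name AS department, c.budget FROM projects c JOIN departments p ON c.department_id = p.id WHERE c.budget >= 128444

Execution result:
name | department | budget
Project Epsilon | Marketing | 180782
Project Gamma | Marketing | 176499
Project Eta | Engineering | 133818
Project Kappa | Engineering | 161848
Project Beta | Sales | 192087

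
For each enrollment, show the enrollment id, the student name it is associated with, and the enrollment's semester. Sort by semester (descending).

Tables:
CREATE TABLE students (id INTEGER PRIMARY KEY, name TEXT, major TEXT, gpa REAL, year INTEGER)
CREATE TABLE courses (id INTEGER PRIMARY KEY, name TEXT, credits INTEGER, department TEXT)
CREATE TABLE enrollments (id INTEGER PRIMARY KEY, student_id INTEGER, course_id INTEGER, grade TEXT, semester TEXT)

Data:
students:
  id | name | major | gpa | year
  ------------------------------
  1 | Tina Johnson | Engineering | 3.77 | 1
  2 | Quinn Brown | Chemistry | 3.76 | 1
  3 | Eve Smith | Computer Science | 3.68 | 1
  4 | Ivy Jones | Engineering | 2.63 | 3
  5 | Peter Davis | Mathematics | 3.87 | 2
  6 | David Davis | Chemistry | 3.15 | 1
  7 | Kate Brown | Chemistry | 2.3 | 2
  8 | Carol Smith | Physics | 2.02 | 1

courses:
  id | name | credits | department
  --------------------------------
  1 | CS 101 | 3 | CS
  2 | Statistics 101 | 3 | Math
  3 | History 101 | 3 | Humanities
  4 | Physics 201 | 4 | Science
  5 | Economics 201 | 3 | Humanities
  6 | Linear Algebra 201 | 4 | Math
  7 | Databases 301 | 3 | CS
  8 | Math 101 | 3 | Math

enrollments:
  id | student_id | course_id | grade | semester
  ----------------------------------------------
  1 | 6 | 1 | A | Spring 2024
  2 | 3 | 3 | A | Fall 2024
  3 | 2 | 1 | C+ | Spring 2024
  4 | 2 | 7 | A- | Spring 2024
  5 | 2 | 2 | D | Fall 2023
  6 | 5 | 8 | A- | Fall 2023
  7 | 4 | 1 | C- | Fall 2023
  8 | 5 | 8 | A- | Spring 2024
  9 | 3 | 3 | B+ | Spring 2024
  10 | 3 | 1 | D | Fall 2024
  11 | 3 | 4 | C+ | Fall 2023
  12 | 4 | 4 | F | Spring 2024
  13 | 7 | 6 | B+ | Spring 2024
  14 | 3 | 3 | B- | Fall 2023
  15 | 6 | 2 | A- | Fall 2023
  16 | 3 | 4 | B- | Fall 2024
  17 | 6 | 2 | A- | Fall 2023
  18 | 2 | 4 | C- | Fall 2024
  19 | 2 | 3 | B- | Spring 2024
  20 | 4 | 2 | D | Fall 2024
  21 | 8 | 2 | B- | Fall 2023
SELECT c.id, p.name AS student, c.semester FROM enrollments c JOIN students p ON c.student_id = p.id ORDER BY c.semester DESC

Execution result:
id | student | semester
1 | David Davis | Spring 2024
3 | Quinn Brown | Spring 2024
4 | Quinn Brown | Spring 2024
8 | Peter Davis | Spring 2024
9 | Eve Smith | Spring 2024
12 | Ivy Jones | Spring 2024
13 | Kate Brown | Spring 2024
19 | Quinn Brown | Spring 2024
2 | Eve Smith | Fall 2024
10 | Eve Smith | Fall 2024
16 | Eve Smith | Fall 2024
18 | Quinn Brown | Fall 2024
20 | Ivy Jones | Fall 2024
5 | Quinn Brown | Fall 2023
6 | Peter Davis | Fall 2023
7 | Ivy Jones | Fall 2023
11 | Eve Smith | Fall 2023
14 | Eve Smith | Fall 2023
15 | David Davis | Fall 2023
17 | David Davis | Fall 2023
21 | Carol Smith | Fall 2023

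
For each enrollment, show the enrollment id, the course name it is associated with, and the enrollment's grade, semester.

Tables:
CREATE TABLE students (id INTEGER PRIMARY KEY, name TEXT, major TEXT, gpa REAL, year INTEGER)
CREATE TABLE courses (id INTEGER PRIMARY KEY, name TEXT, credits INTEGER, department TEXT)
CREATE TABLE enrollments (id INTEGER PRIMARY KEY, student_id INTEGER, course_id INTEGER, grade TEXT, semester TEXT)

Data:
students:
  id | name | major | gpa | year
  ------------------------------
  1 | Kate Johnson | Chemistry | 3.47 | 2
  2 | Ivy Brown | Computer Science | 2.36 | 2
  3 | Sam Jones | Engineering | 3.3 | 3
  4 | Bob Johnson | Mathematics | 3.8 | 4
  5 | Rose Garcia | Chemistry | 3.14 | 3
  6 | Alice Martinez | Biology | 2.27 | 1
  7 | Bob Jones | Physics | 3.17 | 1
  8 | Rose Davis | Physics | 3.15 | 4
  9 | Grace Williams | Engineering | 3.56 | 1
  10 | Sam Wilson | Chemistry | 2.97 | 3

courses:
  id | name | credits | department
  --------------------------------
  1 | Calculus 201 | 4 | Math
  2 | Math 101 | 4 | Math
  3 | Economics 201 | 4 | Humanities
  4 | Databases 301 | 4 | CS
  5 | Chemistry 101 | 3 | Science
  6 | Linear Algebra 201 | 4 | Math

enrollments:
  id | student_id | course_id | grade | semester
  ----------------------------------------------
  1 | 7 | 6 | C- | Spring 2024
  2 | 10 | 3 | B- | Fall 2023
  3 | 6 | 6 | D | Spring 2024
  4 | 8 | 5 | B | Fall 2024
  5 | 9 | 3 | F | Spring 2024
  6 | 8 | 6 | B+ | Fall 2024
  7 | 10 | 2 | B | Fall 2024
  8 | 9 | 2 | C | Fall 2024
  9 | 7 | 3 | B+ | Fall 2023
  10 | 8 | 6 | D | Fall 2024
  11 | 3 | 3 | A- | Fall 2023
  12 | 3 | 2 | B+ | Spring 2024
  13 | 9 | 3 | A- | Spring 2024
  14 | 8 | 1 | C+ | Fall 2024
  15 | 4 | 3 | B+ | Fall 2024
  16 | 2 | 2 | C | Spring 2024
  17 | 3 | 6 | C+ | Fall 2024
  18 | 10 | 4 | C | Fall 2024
SELECT c.id, p.name AS course, c.grade, c.semester FROM enrollments c JOIN courses p ON c.course_id = p.id

Execution result:
id | course | grade | semester
1 | Linear Algebra 201 | C- | Spring 2024
2 | Economics 201 | B- | Fall 2023
3 | Linear Algebra 201 | D | Spring 2024
4 | Chemistry 101 | B | Fall 2024
5 | Economics 201 | F | Spring 2024
6 | Linear Algebra 201 | B+ | Fall 2024
7 | Math 101 | B | Fall 2024
8 | Math 101 | C | Fall 2024
9 | Economics 201 | B+ | Fall 2023
10 | Linear Algebra 201 | D | Fall 2024
11 | Economics 201 | A- | Fall 2023
12 | Math 101 | B+ | Spring 2024
13 | Economics 201 | A- | Spring 2024
14 | Calculus 201 | C+ | Fall 2024
15 | Economics 201 | B+ | Fall 2024
16 | Math 101 | C | Spring 2024
17 | Linear Algebra 201 | C+ | Fall 2024
18 | Databases 301 | C | Fall 2024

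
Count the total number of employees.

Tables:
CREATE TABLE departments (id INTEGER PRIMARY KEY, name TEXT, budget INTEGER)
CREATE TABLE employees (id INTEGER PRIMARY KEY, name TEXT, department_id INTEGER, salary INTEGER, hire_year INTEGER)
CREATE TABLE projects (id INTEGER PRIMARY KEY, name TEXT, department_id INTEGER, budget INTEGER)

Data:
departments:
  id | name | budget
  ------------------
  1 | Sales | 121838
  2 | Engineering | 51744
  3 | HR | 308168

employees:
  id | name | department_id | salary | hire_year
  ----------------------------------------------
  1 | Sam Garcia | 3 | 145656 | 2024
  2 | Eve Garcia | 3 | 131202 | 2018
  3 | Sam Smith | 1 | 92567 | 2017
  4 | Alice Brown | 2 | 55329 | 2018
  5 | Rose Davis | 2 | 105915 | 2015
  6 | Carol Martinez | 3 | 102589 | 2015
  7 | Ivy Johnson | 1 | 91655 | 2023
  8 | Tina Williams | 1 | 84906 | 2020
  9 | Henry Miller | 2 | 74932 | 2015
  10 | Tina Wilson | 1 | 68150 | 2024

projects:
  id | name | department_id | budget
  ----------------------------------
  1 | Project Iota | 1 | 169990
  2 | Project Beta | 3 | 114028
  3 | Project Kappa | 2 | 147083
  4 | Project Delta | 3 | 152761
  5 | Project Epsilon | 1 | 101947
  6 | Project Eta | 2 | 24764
SELECT COUNT(*) FROM employees

Execution result:
10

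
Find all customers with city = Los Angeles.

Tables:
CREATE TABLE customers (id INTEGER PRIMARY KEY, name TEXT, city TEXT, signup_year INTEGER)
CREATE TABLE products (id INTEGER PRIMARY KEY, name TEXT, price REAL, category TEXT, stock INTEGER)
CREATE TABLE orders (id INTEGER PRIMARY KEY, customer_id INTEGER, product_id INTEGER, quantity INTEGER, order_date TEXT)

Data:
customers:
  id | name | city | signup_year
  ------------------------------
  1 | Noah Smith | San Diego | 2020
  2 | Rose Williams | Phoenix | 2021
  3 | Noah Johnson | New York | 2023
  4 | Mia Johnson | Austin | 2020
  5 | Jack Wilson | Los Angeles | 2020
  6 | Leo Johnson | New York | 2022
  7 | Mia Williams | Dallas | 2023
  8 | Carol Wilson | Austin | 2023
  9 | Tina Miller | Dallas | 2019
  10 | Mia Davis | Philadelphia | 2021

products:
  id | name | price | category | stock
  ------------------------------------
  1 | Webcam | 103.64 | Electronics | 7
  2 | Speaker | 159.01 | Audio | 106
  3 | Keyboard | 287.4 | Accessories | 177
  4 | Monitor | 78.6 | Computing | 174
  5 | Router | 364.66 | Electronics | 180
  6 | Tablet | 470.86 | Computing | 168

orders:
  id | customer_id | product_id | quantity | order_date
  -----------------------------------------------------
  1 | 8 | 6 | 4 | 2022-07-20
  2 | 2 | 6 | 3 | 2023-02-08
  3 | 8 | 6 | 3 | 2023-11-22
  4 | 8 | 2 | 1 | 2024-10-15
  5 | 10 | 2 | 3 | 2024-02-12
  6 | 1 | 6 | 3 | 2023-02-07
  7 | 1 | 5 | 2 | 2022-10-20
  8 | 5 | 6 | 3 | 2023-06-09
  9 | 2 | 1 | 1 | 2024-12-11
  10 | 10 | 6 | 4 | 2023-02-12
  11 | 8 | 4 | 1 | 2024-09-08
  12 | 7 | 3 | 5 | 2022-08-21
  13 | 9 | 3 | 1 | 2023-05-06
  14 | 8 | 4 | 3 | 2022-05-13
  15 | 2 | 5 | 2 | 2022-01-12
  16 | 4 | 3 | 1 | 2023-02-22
SELECT name, city FROM customers WHERE city = 'Los Angeles'

Execution result:
name | city
Jack Wilson | Los Angeles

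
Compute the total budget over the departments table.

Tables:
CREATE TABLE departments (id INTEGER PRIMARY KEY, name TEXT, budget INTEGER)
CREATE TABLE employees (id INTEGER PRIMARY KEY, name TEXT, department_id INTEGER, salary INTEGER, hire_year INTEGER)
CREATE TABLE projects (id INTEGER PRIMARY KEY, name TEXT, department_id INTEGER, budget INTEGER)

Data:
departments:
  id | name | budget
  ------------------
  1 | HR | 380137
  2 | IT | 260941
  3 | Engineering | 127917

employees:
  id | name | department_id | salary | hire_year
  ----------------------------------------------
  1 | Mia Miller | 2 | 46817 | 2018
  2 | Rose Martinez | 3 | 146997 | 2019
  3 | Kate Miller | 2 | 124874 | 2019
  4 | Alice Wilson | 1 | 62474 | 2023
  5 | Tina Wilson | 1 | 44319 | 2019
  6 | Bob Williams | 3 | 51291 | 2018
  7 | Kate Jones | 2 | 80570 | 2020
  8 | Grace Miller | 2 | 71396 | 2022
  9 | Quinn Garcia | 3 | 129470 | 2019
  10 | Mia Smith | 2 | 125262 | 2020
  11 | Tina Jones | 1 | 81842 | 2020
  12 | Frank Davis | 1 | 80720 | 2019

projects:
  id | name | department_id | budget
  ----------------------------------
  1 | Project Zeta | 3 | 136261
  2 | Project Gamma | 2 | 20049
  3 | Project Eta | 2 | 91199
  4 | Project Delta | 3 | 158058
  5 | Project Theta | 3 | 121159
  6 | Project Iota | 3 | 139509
SELECT SUM(budget) FROM departments

Execution result:
768995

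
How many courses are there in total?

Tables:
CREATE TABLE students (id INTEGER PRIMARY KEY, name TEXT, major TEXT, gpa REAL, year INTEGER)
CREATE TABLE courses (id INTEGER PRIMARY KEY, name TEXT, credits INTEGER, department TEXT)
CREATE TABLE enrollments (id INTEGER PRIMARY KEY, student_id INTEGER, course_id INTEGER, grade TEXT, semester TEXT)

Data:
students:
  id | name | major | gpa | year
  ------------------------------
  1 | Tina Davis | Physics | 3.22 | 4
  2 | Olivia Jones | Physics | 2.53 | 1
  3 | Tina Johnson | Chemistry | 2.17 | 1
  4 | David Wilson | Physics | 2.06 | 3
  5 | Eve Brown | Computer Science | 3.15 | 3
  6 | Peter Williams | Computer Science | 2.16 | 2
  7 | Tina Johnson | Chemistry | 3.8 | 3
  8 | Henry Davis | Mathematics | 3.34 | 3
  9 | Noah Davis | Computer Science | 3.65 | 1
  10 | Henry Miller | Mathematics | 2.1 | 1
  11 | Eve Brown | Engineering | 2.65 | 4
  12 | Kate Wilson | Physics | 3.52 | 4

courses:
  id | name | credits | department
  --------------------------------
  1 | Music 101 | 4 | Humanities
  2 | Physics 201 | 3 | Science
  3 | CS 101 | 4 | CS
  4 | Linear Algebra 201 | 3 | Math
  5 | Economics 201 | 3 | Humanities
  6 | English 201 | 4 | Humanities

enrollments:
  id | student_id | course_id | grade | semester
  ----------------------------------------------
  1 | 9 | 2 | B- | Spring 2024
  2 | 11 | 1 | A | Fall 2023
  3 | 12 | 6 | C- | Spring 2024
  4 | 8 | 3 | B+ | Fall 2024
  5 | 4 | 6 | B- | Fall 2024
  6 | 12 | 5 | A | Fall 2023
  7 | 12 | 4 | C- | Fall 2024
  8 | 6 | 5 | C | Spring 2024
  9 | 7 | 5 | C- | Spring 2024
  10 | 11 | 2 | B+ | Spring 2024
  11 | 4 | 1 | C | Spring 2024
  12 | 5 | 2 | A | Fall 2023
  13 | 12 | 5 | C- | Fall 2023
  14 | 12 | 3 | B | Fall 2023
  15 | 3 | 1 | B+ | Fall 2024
SELECT COUNT(*) FROM courses

Execution result:
6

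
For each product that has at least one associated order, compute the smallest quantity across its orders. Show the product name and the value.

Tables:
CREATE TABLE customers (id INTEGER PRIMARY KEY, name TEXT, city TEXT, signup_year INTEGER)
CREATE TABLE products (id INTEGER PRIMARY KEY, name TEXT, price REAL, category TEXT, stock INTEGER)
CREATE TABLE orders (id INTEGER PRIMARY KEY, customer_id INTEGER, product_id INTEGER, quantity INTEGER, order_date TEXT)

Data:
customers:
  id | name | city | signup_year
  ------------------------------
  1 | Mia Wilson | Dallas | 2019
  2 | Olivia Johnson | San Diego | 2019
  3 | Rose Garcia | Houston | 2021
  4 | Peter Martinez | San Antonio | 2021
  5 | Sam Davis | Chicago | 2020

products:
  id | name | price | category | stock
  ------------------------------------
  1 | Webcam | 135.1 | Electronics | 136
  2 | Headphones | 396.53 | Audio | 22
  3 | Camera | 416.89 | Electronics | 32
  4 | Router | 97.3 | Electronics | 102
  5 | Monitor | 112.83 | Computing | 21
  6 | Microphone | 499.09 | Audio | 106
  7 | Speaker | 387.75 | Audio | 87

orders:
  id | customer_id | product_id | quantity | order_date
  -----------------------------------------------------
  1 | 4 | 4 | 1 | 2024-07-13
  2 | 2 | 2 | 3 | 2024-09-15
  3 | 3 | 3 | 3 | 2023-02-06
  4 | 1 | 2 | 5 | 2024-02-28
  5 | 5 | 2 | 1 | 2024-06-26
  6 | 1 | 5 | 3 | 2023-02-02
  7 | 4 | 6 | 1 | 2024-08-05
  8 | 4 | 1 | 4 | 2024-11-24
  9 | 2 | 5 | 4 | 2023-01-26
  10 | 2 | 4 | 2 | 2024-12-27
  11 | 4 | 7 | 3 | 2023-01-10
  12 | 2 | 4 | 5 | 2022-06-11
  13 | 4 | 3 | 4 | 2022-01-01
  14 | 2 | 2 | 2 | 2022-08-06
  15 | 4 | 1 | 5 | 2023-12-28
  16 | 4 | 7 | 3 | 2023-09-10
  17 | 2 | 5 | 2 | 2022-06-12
SELECT p.name, MIN(c.quantity) AS min_quantity FROM orders c JOIN products p ON c.product_id = p.id GROUP BY p.id, p.name

Execution result:
name | min_quantity
Webcam | 4
Headphones | 1
Camera | 3
Router | 1
Monitor | 2
Microphone | 1
Speaker | 3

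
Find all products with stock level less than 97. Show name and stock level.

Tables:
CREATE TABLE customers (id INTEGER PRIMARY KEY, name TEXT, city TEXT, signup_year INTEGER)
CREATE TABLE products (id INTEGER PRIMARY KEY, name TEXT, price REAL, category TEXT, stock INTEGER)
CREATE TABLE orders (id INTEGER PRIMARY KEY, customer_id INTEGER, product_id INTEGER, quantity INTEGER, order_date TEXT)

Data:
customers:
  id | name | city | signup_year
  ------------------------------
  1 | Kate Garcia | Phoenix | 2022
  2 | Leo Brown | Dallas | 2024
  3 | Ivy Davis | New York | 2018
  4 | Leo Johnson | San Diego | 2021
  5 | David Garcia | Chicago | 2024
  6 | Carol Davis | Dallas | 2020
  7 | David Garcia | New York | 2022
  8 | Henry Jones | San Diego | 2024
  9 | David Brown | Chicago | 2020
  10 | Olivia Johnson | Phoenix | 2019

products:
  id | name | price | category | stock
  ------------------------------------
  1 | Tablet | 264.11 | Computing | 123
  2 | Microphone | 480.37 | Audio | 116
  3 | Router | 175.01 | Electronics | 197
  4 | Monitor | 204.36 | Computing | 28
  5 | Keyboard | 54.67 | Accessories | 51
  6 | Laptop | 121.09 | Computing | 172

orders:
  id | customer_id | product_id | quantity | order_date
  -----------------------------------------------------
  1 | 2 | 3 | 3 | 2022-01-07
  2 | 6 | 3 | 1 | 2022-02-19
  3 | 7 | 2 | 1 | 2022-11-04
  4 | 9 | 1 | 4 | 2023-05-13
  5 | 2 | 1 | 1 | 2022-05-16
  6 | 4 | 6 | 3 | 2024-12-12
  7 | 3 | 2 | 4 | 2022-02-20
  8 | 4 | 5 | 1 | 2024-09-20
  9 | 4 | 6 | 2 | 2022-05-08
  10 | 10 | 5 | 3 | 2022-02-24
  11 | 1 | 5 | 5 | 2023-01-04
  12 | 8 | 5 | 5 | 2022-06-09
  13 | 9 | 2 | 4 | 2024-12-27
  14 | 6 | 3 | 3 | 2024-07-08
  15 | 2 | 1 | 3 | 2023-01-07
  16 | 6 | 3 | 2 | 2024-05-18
SELECT name, stock FROM products WHERE stock < 97

Execution result:
name | stock
Monitor | 28
Keyboard | 51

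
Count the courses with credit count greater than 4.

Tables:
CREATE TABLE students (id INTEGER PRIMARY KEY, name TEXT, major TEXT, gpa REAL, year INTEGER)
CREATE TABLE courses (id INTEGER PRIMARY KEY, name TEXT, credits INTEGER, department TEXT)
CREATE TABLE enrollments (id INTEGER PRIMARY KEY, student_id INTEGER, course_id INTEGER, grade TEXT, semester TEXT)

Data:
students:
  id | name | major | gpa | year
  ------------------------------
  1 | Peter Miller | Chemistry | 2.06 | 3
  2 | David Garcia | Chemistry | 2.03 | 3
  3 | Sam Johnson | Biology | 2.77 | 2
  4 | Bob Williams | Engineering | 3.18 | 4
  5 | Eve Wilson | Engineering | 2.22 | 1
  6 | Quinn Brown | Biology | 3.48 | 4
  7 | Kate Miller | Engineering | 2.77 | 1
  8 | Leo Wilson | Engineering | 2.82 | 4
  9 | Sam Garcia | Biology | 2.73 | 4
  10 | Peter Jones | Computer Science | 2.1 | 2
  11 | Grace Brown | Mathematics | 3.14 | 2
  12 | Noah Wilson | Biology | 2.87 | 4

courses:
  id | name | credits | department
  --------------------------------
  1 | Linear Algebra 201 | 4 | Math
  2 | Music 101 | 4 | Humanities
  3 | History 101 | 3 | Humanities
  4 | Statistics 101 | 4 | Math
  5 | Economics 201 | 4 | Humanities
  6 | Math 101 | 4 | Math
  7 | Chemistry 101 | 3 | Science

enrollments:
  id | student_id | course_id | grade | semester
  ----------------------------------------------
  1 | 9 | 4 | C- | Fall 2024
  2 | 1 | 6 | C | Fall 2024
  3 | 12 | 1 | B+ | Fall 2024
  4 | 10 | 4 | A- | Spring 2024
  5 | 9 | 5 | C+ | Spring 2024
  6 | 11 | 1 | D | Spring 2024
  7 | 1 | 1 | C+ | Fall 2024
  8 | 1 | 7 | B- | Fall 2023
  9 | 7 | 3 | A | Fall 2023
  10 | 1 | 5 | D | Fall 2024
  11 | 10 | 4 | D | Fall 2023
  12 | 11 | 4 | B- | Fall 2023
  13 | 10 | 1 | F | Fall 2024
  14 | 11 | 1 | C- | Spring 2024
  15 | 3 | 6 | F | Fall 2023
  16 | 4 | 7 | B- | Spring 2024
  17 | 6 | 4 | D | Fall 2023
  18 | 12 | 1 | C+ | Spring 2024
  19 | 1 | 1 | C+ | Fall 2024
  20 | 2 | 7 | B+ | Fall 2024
SELECT COUNT(*) FROM courses WHERE credits > 4

Execution result:
0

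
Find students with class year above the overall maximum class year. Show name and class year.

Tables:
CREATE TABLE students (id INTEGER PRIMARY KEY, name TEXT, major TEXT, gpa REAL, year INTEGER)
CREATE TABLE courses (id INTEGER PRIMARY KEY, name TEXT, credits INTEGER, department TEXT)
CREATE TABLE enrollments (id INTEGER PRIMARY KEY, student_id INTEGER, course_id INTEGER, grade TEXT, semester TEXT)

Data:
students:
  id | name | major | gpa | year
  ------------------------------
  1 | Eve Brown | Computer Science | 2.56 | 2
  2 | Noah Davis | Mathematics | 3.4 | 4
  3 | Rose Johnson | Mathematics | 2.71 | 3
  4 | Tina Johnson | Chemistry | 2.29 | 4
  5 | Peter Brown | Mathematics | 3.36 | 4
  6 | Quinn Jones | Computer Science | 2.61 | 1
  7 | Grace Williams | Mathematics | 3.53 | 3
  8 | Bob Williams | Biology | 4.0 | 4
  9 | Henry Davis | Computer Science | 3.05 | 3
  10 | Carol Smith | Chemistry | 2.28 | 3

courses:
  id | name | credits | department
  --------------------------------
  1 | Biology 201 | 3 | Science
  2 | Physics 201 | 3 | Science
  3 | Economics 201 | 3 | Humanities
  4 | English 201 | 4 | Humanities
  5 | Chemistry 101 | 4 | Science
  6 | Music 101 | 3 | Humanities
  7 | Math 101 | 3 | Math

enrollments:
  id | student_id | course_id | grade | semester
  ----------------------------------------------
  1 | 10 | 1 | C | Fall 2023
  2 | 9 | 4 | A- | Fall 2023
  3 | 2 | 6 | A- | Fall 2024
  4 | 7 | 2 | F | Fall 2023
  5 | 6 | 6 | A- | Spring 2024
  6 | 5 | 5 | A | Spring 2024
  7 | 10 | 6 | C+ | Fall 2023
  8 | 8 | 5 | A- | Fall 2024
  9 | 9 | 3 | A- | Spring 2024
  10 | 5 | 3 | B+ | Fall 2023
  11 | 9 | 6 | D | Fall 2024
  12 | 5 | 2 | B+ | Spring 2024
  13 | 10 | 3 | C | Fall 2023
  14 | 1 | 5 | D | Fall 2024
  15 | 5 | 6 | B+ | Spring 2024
SELECT name, year FROM students WHERE year > (SELECT MAX(year) FROM students)

Execution result:
(no rows)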